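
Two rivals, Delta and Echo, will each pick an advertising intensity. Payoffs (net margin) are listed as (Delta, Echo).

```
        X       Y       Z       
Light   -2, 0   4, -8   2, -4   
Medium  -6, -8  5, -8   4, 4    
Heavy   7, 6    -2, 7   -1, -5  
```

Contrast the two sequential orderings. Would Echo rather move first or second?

first

If Delta leads: Echo's best replies are Light→X, Medium→Z, Heavy→Y; Delta's induced payoffs -2, 4, -2; outcome (Medium, Z), payoffs (4, 4).
If Echo leads: Delta's best replies are X→Heavy, Y→Medium, Z→Medium; Echo's induced payoffs 6, -8, 4; outcome (Heavy, X), payoffs (7, 6).
Echo gets 6 moving first and 4 moving second, so Echo prefers to move first.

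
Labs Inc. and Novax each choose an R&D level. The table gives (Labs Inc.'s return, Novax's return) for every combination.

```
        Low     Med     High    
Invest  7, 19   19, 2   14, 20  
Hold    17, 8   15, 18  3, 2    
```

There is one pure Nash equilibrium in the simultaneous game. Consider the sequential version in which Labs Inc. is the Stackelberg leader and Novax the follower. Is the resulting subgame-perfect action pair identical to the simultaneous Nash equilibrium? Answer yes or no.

no

Backward induction with Labs Inc. moving first.
- Invest: Novax compares 19, 2, 20 and picks High; Labs Inc. would get 14.
- Hold: Novax compares 8, 18, 2 and picks Med; Labs Inc. would get 15.
Labs Inc.'s induced payoffs are 14, 15, so Labs Inc. commits to Hold. Subgame-perfect outcome: (Hold, Med) with payoffs (15, 18).
Now find the simultaneous Nash equilibrium.
Labs Inc.'s best replies: Low→Hold; Med→Invest; High→Invest.
Novax's best replies: Invest→High; Hold→Med.
The unique mutual best reply is (Invest, High), giving (14, 20).
Sequential outcome (Hold, Med) differs from the Nash profile (Invest, High).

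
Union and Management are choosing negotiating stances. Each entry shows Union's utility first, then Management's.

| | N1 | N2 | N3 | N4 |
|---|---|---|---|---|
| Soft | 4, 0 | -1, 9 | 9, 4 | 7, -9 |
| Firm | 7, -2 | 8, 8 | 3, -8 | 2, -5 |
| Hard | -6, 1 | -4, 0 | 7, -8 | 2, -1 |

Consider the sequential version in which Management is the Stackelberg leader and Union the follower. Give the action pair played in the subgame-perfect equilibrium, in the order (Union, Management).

Backward induction with Management moving first.
- N1: BR = Firm, leader payoff -2.
- N2: BR = Firm, leader payoff 8.
- N3: BR = Soft, leader payoff 4.
- N4: BR = Soft, leader payoff -9.
Management's induced payoffs are -2, 8, 4, -9, so Management commits to N2. Subgame-perfect outcome: (Firm, N2) with payoffs (8, 8).

(Firm, N2)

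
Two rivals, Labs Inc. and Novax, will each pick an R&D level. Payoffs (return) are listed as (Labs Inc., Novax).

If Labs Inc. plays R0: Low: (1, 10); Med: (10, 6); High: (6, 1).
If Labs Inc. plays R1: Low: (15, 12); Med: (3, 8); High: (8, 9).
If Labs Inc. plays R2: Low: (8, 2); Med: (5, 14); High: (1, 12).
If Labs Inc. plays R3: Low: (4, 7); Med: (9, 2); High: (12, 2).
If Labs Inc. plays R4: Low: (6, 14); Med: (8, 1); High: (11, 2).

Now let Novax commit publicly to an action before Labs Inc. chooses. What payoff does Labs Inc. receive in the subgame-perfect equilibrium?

Backward induction with Novax moving first.
- Low: BR = R1, leader payoff 12.
- Med: BR = R0, leader payoff 6.
- High: BR = R3, leader payoff 2.
Maximizing over 12, 6, 2, Novax chooses Low. Subgame-perfect outcome: (R1, Low) with payoffs (15, 12).

15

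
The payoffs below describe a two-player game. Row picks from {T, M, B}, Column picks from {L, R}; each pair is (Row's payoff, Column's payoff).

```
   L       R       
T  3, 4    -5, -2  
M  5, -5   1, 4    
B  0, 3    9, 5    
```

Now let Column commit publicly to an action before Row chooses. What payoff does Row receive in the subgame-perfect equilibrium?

9

Backward induction with Column moving first.
- L: Row compares 3, 5, 0 and picks M; Column would get -5.
- R: Row compares -5, 1, 9 and picks B; Column would get 5.
Maximizing over -5, 5, Column chooses R. Subgame-perfect outcome: (B, R) with payoffs (9, 5).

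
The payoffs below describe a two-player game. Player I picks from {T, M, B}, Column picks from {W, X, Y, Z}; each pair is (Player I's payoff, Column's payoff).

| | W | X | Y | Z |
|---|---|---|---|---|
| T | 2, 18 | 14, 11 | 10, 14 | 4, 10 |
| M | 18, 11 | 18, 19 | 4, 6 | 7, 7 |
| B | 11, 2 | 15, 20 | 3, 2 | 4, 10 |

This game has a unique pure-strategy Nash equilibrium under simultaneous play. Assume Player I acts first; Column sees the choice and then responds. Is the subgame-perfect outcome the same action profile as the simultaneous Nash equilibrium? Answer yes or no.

yes

Solve by backward induction (Player I leads).
- T: Column compares 18, 11, 14, 10 and picks W; Player I would get 2.
- M: Column compares 11, 19, 6, 7 and picks X; Player I would get 18.
- B: Column compares 2, 20, 2, 10 and picks X; Player I would get 15.
Player I's induced payoffs are 2, 18, 15, so Player I commits to M. Subgame-perfect outcome: (M, X) with payoffs (18, 19).
For the simultaneous game, intersect best replies.
Player I's best replies: W→M; X→M; Y→T; Z→M.
Column's best replies: T→W; M→X; B→X.
The unique mutual best reply is (M, X), giving (18, 19).
Sequential outcome (M, X) coincides with the Nash profile (M, X).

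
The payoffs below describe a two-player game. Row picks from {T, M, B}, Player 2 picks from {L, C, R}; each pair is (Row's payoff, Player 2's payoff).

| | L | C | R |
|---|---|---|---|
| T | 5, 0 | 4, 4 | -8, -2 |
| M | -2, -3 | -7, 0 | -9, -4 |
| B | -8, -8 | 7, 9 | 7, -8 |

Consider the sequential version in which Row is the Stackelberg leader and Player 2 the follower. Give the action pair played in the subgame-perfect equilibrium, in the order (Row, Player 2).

Player 2 best-responds to each possible Row move:
- T: BR = C, leader payoff 4.
- M: BR = C, leader payoff -7.
- B: BR = C, leader payoff 7.
Maximizing over 4, -7, 7, Row chooses B. Subgame-perfect outcome: (B, C) with payoffs (7, 9).

(B, C)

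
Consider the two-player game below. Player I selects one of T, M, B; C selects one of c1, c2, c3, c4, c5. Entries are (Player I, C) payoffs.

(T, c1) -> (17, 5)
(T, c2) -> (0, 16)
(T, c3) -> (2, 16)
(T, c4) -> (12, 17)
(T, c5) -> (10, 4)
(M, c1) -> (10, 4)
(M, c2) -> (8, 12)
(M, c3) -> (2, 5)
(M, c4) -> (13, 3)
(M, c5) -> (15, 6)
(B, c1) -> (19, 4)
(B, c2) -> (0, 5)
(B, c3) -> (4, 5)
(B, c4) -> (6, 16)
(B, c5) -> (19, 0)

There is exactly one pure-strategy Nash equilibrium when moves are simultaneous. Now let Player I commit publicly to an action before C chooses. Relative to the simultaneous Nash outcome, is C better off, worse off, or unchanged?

Backward induction with Player I moving first.
- T → C plays c4 (best of 5, 16, 16, 17, 4); Player I gets 12.
- M → C plays c2 (best of 4, 12, 5, 3, 6); Player I gets 8.
- B → C plays c4 (best of 4, 5, 5, 16, 0); Player I gets 6.
Among 12, 8, 6, the best is 12 at T. Subgame-perfect outcome: (T, c4) with payoffs (12, 17).
Now find the simultaneous Nash equilibrium.
Player I's best replies: c1→B; c2→M; c3→B; c4→M; c5→B.
C's best replies: T→c4; M→c2; B→c4.
Only (M, c2) has each player best-responding; Nash payoffs (8, 12).
C earns 17 sequentially versus 12 at the Nash outcome: better off.

better off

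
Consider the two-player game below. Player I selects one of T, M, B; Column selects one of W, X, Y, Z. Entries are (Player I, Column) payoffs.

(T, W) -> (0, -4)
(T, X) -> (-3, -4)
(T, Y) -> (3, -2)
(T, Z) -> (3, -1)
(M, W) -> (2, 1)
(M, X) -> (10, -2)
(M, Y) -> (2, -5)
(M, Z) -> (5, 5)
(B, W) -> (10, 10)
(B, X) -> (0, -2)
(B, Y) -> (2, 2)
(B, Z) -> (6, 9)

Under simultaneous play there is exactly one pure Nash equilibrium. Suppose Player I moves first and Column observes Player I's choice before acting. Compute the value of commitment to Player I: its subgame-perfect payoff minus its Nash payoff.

Column best-responds to each possible Player I move:
- T: BR = Z, leader payoff 3.
- M: BR = Z, leader payoff 5.
- B: BR = W, leader payoff 10.
Among 3, 5, 10, the best is 10 at B. Subgame-perfect outcome: (B, W) with payoffs (10, 10).
Now find the simultaneous Nash equilibrium.
Player I's best replies: W→B; X→M; Y→T; Z→B.
Column's best replies: T→Z; M→Z; B→W.
Only (B, W) has each player best-responding; Nash payoffs (10, 10).
Player I's commitment gain: 10 − 10 = 0.

0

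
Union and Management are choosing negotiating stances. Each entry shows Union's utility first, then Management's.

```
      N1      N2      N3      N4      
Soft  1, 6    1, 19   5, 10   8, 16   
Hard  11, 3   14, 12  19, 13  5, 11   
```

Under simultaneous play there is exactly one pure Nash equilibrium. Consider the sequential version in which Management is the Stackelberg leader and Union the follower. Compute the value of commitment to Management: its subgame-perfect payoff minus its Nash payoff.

Union best-responds to each possible Management move:
- N1: BR = Hard, leader payoff 3.
- N2: BR = Hard, leader payoff 12.
- N3: BR = Hard, leader payoff 13.
- N4: BR = Soft, leader payoff 16.
Management's induced payoffs are 3, 12, 13, 16, so Management commits to N4. Subgame-perfect outcome: (Soft, N4) with payoffs (8, 16).
For the simultaneous game, intersect best replies.
Union's best replies: N1→Hard; N2→Hard; N3→Hard; N4→Soft.
Management's best replies: Soft→N2; Hard→N3.
The unique mutual best reply is (Hard, N3), giving (19, 13).
Management's commitment gain: 16 − 13 = 3.

3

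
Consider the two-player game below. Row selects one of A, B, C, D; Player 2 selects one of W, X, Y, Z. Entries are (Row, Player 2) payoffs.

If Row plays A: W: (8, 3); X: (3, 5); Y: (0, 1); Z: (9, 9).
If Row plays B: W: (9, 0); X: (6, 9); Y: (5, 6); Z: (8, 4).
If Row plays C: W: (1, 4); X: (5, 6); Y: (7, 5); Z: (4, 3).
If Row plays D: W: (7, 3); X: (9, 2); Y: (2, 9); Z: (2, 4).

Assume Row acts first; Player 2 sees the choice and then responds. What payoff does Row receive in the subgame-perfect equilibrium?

Backward induction with Row moving first.
- A: BR = Z, leader payoff 9.
- B: BR = X, leader payoff 6.
- C: BR = X, leader payoff 5.
- D: BR = Y, leader payoff 2.
Row's induced payoffs are 9, 6, 5, 2, so Row commits to A. Subgame-perfect outcome: (A, Z) with payoffs (9, 9).

9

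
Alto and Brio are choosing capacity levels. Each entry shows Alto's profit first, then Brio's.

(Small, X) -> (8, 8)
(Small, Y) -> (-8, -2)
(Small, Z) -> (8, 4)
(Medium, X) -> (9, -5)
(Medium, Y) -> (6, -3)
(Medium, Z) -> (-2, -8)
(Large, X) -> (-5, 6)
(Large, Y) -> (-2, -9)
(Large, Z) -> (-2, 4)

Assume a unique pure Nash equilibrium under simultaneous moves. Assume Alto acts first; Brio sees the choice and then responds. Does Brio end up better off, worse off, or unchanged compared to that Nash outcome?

better off

Backward induction with Alto moving first.
- Small: Brio compares 8, -2, 4 and picks X; Alto would get 8.
- Medium: Brio compares -5, -3, -8 and picks Y; Alto would get 6.
- Large: Brio compares 6, -9, 4 and picks X; Alto would get -5.
Maximizing over 8, 6, -5, Alto chooses Small. Subgame-perfect outcome: (Small, X) with payoffs (8, 8).
Now find the simultaneous Nash equilibrium.
Alto's best replies: X→Medium; Y→Medium; Z→Small.
Brio's best replies: Small→X; Medium→Y; Large→X.
Only (Medium, Y) has each player best-responding; Nash payoffs (6, -3).
Brio earns 8 sequentially versus -3 at the Nash outcome: better off.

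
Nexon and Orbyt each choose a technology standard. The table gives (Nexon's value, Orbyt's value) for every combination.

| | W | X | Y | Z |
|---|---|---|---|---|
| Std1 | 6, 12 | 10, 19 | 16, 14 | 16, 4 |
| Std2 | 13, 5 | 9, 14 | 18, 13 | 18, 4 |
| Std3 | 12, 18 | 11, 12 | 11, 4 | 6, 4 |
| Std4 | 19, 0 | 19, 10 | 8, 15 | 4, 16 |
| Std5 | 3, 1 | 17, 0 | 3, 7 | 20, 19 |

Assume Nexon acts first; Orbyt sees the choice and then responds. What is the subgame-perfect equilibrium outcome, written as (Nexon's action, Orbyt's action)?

Work backward from Orbyt's decision.
- Std1 → Orbyt plays X (best of 12, 19, 14, 4); Nexon gets 10.
- Std2 → Orbyt plays X (best of 5, 14, 13, 4); Nexon gets 9.
- Std3 → Orbyt plays W (best of 18, 12, 4, 4); Nexon gets 12.
- Std4 → Orbyt plays Z (best of 0, 10, 15, 16); Nexon gets 4.
- Std5 → Orbyt plays Z (best of 1, 0, 7, 19); Nexon gets 20.
Maximizing over 10, 9, 12, 4, 20, Nexon chooses Std5. Subgame-perfect outcome: (Std5, Z) with payoffs (20, 19).

(Std5, Z)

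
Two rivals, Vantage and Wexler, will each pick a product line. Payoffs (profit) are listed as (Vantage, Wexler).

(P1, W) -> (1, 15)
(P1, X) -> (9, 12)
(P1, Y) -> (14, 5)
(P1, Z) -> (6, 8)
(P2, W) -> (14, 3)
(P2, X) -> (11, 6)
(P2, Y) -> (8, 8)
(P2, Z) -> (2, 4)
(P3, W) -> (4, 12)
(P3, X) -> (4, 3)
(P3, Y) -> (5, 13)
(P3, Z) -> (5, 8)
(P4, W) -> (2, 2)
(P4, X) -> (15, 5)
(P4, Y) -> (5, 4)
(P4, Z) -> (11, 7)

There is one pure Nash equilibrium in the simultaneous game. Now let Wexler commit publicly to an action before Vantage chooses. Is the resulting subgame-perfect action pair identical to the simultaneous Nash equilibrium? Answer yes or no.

Work backward from Vantage's decision.
- W: BR = P2, leader payoff 3.
- X: BR = P4, leader payoff 5.
- Y: BR = P1, leader payoff 5.
- Z: BR = P4, leader payoff 7.
Among 3, 5, 5, 7, the best is 7 at Z. Subgame-perfect outcome: (P4, Z) with payoffs (11, 7).
Under simultaneous play:
Vantage's best replies: W→P2; X→P4; Y→P1; Z→P4.
Wexler's best replies: P1→W; P2→Y; P3→Y; P4→Z.
The unique mutual best reply is (P4, Z), giving (11, 7).
Sequential outcome (P4, Z) coincides with the Nash profile (P4, Z).

yes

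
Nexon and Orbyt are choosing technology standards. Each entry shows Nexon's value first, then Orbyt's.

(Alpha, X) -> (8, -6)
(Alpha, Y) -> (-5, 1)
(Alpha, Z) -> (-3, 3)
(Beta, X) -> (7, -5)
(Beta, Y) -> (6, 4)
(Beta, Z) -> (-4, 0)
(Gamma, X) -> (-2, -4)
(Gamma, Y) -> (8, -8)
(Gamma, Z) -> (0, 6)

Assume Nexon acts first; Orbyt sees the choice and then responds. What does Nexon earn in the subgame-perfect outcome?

Work backward from Orbyt's decision.
- Alpha: Orbyt compares -6, 1, 3 and picks Z; Nexon would get -3.
- Beta: Orbyt compares -5, 4, 0 and picks Y; Nexon would get 6.
- Gamma: Orbyt compares -4, -8, 6 and picks Z; Nexon would get 0.
Among -3, 6, 0, the best is 6 at Beta. Subgame-perfect outcome: (Beta, Y) with payoffs (6, 4).

6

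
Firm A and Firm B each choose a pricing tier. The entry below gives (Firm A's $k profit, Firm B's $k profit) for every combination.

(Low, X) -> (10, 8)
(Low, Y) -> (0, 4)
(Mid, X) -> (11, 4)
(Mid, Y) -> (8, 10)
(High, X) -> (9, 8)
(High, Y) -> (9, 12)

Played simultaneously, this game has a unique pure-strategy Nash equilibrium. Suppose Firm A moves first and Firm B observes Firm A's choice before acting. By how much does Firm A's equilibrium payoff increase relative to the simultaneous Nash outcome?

1

Solve by backward induction (Firm A leads).
- Low → Firm B plays X (best of 8, 4); Firm A gets 10.
- Mid → Firm B plays Y (best of 4, 10); Firm A gets 8.
- High → Firm B plays Y (best of 8, 12); Firm A gets 9.
Among 10, 8, 9, the best is 10 at Low. Subgame-perfect outcome: (Low, X) with payoffs (10, 8).
Now find the simultaneous Nash equilibrium.
Firm A's best replies: X→Mid; Y→High.
Firm B's best replies: Low→X; Mid→Y; High→Y.
The unique mutual best reply is (High, Y), giving (9, 12).
Firm A's commitment gain: 10 − 9 = 1.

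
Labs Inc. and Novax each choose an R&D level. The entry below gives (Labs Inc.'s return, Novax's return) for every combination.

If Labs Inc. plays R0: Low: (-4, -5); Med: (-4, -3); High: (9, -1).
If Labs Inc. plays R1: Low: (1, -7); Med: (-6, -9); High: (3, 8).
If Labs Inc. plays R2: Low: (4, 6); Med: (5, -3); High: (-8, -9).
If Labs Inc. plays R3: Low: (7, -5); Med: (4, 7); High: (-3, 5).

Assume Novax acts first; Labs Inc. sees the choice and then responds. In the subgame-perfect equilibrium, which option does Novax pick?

Backward induction with Novax moving first.
- Low → Labs Inc. plays R3 (best of -4, 1, 4, 7); Novax gets -5.
- Med → Labs Inc. plays R2 (best of -4, -6, 5, 4); Novax gets -3.
- High → Labs Inc. plays R0 (best of 9, 3, -8, -3); Novax gets -1.
Among -5, -3, -1, the best is -1 at High. Subgame-perfect outcome: (R0, High) with payoffs (9, -1).

High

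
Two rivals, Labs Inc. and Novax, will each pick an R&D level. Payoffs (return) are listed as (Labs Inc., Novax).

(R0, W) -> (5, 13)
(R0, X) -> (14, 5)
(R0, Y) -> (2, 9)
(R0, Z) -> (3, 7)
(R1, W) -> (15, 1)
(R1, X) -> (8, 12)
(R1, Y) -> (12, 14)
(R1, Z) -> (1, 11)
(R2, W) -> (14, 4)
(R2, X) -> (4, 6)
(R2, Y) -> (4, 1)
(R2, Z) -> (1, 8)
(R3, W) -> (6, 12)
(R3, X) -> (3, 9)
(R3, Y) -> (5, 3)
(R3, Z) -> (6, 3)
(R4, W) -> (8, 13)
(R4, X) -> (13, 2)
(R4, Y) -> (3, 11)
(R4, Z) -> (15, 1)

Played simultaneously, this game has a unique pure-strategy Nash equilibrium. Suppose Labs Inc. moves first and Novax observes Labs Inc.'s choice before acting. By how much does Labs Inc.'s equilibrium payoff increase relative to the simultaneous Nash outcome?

Backward induction with Labs Inc. moving first.
- R0 → Novax plays W (best of 13, 5, 9, 7); Labs Inc. gets 5.
- R1 → Novax plays Y (best of 1, 12, 14, 11); Labs Inc. gets 12.
- R2 → Novax plays Z (best of 4, 6, 1, 8); Labs Inc. gets 1.
- R3 → Novax plays W (best of 12, 9, 3, 3); Labs Inc. gets 6.
- R4 → Novax plays W (best of 13, 2, 11, 1); Labs Inc. gets 8.
Among 5, 12, 1, 6, 8, the best is 12 at R1. Subgame-perfect outcome: (R1, Y) with payoffs (12, 14).
Under simultaneous play:
Labs Inc.'s best replies: W→R1; X→R0; Y→R1; Z→R4.
Novax's best replies: R0→W; R1→Y; R2→Z; R3→W; R4→W.
Only (R1, Y) has each player best-responding; Nash payoffs (12, 14).
Labs Inc.'s commitment gain: 12 − 12 = 0.

0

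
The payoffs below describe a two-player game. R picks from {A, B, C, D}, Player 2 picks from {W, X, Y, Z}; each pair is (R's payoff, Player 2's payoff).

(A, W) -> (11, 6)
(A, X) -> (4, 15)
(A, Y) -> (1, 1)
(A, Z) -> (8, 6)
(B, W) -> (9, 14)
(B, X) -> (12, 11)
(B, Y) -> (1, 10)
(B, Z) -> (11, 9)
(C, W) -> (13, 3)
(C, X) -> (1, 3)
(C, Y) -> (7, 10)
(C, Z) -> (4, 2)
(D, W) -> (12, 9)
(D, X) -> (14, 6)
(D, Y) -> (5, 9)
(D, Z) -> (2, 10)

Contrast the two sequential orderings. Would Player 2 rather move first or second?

If R leads: Player 2's best replies are A→X, B→W, C→Y, D→Z; R's induced payoffs 4, 9, 7, 2; outcome (B, W), payoffs (9, 14).
If Player 2 leads: R's best replies are W→C, X→D, Y→C, Z→B; Player 2's induced payoffs 3, 6, 10, 9; outcome (C, Y), payoffs (7, 10).
Player 2 gets 10 moving first and 14 moving second, so Player 2 prefers to move second.

second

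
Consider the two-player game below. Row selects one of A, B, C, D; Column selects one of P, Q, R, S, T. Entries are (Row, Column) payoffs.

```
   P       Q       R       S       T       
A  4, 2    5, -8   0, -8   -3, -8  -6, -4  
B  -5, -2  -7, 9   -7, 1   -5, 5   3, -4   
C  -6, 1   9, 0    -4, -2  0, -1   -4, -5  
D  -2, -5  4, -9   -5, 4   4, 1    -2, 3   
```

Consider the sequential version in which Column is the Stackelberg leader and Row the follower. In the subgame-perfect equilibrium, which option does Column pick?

Row best-responds to each possible Column move:
- P → Row plays A (best of 4, -5, -6, -2); Column gets 2.
- Q → Row plays C (best of 5, -7, 9, 4); Column gets 0.
- R → Row plays A (best of 0, -7, -4, -5); Column gets -8.
- S → Row plays D (best of -3, -5, 0, 4); Column gets 1.
- T → Row plays B (best of -6, 3, -4, -2); Column gets -4.
Column's induced payoffs are 2, 0, -8, 1, -4, so Column commits to P. Subgame-perfect outcome: (A, P) with payoffs (4, 2).

P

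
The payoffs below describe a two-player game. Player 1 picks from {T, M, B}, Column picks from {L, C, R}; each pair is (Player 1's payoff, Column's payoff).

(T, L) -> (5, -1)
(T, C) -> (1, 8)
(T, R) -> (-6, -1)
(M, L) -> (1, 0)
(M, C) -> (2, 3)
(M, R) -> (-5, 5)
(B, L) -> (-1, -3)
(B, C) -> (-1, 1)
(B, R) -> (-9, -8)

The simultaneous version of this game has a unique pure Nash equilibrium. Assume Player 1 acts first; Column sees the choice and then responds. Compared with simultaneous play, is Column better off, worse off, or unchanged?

better off

Work backward from Column's decision.
- T: BR = C, leader payoff 1.
- M: BR = R, leader payoff -5.
- B: BR = C, leader payoff -1.
Player 1's induced payoffs are 1, -5, -1, so Player 1 commits to T. Subgame-perfect outcome: (T, C) with payoffs (1, 8).
Under simultaneous play:
Player 1's best replies: L→T; C→M; R→M.
Column's best replies: T→C; M→R; B→C.
Only (M, R) has each player best-responding; Nash payoffs (-5, 5).
Column earns 8 sequentially versus 5 at the Nash outcome: better off.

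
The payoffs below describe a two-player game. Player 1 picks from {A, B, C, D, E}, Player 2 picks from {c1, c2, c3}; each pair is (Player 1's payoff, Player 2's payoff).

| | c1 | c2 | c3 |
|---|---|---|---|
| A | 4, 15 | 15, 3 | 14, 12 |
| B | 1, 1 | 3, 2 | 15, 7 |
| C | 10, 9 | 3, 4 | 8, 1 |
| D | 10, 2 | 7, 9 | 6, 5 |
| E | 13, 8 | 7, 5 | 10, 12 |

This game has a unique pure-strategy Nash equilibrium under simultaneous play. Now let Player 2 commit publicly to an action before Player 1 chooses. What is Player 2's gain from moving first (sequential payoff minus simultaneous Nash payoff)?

Backward induction with Player 2 moving first.
- c1: BR = E, leader payoff 8.
- c2: BR = A, leader payoff 3.
- c3: BR = B, leader payoff 7.
Among 8, 3, 7, the best is 8 at c1. Subgame-perfect outcome: (E, c1) with payoffs (13, 8).
Under simultaneous play:
Player 1's best replies: c1→E; c2→A; c3→B.
Player 2's best replies: A→c1; B→c3; C→c1; D→c2; E→c3.
The unique mutual best reply is (B, c3), giving (15, 7).
Player 2's commitment gain: 8 − 7 = 1.

1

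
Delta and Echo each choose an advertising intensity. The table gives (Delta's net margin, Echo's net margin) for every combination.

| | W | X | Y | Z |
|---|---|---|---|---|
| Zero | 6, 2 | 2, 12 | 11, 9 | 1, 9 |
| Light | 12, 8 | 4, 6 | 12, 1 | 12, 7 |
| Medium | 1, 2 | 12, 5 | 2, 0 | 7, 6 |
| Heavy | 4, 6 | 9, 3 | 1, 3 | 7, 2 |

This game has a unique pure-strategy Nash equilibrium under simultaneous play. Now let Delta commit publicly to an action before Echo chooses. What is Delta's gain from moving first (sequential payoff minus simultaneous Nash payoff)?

Work backward from Echo's decision.
- Zero → Echo plays X (best of 2, 12, 9, 9); Delta gets 2.
- Light → Echo plays W (best of 8, 6, 1, 7); Delta gets 12.
- Medium → Echo plays Z (best of 2, 5, 0, 6); Delta gets 7.
- Heavy → Echo plays W (best of 6, 3, 3, 2); Delta gets 4.
Maximizing over 2, 12, 7, 4, Delta chooses Light. Subgame-perfect outcome: (Light, W) with payoffs (12, 8).
Under simultaneous play:
Delta's best replies: W→Light; X→Medium; Y→Light; Z→Light.
Echo's best replies: Zero→X; Light→W; Medium→Z; Heavy→W.
Only (Light, W) has each player best-responding; Nash payoffs (12, 8).
Delta's commitment gain: 12 − 12 = 0.

0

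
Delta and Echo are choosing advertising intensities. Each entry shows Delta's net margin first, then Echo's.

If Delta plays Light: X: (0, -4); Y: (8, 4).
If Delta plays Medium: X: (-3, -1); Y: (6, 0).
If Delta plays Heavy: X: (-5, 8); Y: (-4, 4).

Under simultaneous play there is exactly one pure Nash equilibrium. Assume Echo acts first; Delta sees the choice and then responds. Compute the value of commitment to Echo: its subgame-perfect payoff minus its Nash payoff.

0

Solve by backward induction (Echo leads).
- X → Delta plays Light (best of 0, -3, -5); Echo gets -4.
- Y → Delta plays Light (best of 8, 6, -4); Echo gets 4.
Echo's induced payoffs are -4, 4, so Echo commits to Y. Subgame-perfect outcome: (Light, Y) with payoffs (8, 4).
For the simultaneous game, intersect best replies.
Delta's best replies: X→Light; Y→Light.
Echo's best replies: Light→Y; Medium→Y; Heavy→X.
The unique mutual best reply is (Light, Y), giving (8, 4).
Echo's commitment gain: 4 − 4 = 0.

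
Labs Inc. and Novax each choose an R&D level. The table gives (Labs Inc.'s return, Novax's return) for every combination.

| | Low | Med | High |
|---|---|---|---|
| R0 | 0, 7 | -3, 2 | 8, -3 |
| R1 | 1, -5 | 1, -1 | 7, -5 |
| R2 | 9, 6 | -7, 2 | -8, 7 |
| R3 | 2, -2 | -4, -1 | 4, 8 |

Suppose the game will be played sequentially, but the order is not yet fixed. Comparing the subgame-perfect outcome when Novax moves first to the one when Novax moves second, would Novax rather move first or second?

second

If Labs Inc. leads: Novax's best replies are R0→Low, R1→Med, R2→High, R3→High; Labs Inc.'s induced payoffs 0, 1, -8, 4; outcome (R3, High), payoffs (4, 8).
If Novax leads: Labs Inc.'s best replies are Low→R2, Med→R1, High→R0; Novax's induced payoffs 6, -1, -3; outcome (R2, Low), payoffs (9, 6).
Novax gets 6 moving first and 8 moving second, so Novax prefers to move second.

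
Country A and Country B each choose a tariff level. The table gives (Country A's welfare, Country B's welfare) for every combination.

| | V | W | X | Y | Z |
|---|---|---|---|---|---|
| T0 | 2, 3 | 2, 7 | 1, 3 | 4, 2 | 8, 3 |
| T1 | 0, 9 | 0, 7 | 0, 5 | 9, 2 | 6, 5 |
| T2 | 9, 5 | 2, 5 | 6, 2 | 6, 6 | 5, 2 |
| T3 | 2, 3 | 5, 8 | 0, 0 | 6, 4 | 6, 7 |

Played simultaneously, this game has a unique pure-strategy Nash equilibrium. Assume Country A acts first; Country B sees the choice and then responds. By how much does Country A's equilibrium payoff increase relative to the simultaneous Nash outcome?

Solve by backward induction (Country A leads).
- T0: Country B compares 3, 7, 3, 2, 3 and picks W; Country A would get 2.
- T1: Country B compares 9, 7, 5, 2, 5 and picks V; Country A would get 0.
- T2: Country B compares 5, 5, 2, 6, 2 and picks Y; Country A would get 6.
- T3: Country B compares 3, 8, 0, 4, 7 and picks W; Country A would get 5.
Among 2, 0, 6, 5, the best is 6 at T2. Subgame-perfect outcome: (T2, Y) with payoffs (6, 6).
Now find the simultaneous Nash equilibrium.
Country A's best replies: V→T2; W→T3; X→T2; Y→T1; Z→T0.
Country B's best replies: T0→W; T1→V; T2→Y; T3→W.
Only (T3, W) has each player best-responding; Nash payoffs (5, 8).
Country A's commitment gain: 6 − 5 = 1.

1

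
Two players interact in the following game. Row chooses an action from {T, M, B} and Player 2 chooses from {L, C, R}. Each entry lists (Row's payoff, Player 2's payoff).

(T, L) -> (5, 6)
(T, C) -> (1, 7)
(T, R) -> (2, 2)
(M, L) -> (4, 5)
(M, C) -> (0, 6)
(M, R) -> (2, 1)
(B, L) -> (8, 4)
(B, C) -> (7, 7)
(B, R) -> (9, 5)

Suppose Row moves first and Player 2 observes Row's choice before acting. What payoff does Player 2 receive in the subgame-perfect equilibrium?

Backward induction with Row moving first.
- T: BR = C, leader payoff 1.
- M: BR = C, leader payoff 0.
- B: BR = C, leader payoff 7.
Row's induced payoffs are 1, 0, 7, so Row commits to B. Subgame-perfect outcome: (B, C) with payoffs (7, 7).

7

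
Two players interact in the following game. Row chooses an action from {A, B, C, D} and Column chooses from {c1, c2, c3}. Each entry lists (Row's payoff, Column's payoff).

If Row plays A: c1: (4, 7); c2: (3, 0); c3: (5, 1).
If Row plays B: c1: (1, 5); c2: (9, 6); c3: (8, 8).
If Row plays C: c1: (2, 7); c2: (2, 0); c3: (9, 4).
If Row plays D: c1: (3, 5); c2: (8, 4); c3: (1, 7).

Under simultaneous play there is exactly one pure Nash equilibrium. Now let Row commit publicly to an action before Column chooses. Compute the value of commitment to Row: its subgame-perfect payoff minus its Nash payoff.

4

Column best-responds to each possible Row move:
- A → Column plays c1 (best of 7, 0, 1); Row gets 4.
- B → Column plays c3 (best of 5, 6, 8); Row gets 8.
- C → Column plays c1 (best of 7, 0, 4); Row gets 2.
- D → Column plays c3 (best of 5, 4, 7); Row gets 1.
Among 4, 8, 2, 1, the best is 8 at B. Subgame-perfect outcome: (B, c3) with payoffs (8, 8).
Under simultaneous play:
Row's best replies: c1→A; c2→B; c3→C.
Column's best replies: A→c1; B→c3; C→c1; D→c3.
The unique mutual best reply is (A, c1), giving (4, 7).
Row's commitment gain: 8 − 4 = 4.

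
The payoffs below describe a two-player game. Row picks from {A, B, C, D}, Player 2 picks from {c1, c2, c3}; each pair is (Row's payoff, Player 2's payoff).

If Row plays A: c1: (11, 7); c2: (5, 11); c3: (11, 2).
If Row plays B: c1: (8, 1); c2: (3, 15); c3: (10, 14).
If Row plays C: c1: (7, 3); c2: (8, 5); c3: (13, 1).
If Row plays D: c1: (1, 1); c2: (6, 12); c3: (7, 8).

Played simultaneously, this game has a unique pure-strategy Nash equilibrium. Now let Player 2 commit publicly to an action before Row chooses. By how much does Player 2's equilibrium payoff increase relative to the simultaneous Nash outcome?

2

Backward induction with Player 2 moving first.
- c1: Row compares 11, 8, 7, 1 and picks A; Player 2 would get 7.
- c2: Row compares 5, 3, 8, 6 and picks C; Player 2 would get 5.
- c3: Row compares 11, 10, 13, 7 and picks C; Player 2 would get 1.
Maximizing over 7, 5, 1, Player 2 chooses c1. Subgame-perfect outcome: (A, c1) with payoffs (11, 7).
Under simultaneous play:
Row's best replies: c1→A; c2→C; c3→C.
Player 2's best replies: A→c2; B→c2; C→c2; D→c2.
Only (C, c2) has each player best-responding; Nash payoffs (8, 5).
Player 2's commitment gain: 7 − 5 = 2.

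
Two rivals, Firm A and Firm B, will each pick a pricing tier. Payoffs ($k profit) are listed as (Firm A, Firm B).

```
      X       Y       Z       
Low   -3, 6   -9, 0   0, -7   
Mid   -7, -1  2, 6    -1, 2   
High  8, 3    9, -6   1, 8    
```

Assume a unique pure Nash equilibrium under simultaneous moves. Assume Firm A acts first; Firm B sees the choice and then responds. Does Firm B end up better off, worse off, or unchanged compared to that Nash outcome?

Solve by backward induction (Firm A leads).
- Low: Firm B compares 6, 0, -7 and picks X; Firm A would get -3.
- Mid: Firm B compares -1, 6, 2 and picks Y; Firm A would get 2.
- High: Firm B compares 3, -6, 8 and picks Z; Firm A would get 1.
Among -3, 2, 1, the best is 2 at Mid. Subgame-perfect outcome: (Mid, Y) with payoffs (2, 6).
Now find the simultaneous Nash equilibrium.
Firm A's best replies: X→High; Y→High; Z→High.
Firm B's best replies: Low→X; Mid→Y; High→Z.
The unique mutual best reply is (High, Z), giving (1, 8).
Firm B earns 6 sequentially versus 8 at the Nash outcome: worse off.

worse off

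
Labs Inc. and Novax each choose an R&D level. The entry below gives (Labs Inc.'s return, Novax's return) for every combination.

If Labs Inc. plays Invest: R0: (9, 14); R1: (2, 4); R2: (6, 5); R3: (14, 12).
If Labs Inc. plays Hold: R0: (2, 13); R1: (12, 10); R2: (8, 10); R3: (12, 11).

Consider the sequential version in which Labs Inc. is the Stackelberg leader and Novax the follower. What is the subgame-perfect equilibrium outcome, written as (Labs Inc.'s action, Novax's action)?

(Invest, R0)

Backward induction with Labs Inc. moving first.
- Invest → Novax plays R0 (best of 14, 4, 5, 12); Labs Inc. gets 9.
- Hold → Novax plays R0 (best of 13, 10, 10, 11); Labs Inc. gets 2.
Labs Inc.'s induced payoffs are 9, 2, so Labs Inc. commits to Invest. Subgame-perfect outcome: (Invest, R0) with payoffs (9, 14).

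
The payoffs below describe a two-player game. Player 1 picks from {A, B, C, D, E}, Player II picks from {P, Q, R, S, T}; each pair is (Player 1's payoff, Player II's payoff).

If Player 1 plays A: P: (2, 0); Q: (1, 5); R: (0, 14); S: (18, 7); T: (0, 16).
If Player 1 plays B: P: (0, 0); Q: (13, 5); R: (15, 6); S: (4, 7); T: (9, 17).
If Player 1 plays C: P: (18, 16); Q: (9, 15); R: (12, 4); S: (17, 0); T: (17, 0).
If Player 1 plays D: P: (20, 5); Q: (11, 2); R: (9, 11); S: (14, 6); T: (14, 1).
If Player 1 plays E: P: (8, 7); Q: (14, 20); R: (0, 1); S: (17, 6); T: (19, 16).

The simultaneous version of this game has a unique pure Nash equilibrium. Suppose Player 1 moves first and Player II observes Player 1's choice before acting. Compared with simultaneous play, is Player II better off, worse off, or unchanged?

worse off

Player II best-responds to each possible Player 1 move:
- A: Player II compares 0, 5, 14, 7, 16 and picks T; Player 1 would get 0.
- B: Player II compares 0, 5, 6, 7, 17 and picks T; Player 1 would get 9.
- C: Player II compares 16, 15, 4, 0, 0 and picks P; Player 1 would get 18.
- D: Player II compares 5, 2, 11, 6, 1 and picks R; Player 1 would get 9.
- E: Player II compares 7, 20, 1, 6, 16 and picks Q; Player 1 would get 14.
Player 1's induced payoffs are 0, 9, 18, 9, 14, so Player 1 commits to C. Subgame-perfect outcome: (C, P) with payoffs (18, 16).
Now find the simultaneous Nash equilibrium.
Player 1's best replies: P→D; Q→E; R→B; S→A; T→E.
Player II's best replies: A→T; B→T; C→P; D→R; E→Q.
Only (E, Q) has each player best-responding; Nash payoffs (14, 20).
Player II earns 16 sequentially versus 20 at the Nash outcome: worse off.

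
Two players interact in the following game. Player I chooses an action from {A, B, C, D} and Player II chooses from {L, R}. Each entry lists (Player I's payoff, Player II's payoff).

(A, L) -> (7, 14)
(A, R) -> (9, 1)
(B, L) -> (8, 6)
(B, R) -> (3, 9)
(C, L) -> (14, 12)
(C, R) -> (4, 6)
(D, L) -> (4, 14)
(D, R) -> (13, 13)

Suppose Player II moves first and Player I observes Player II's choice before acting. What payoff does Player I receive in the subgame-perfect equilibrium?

Work backward from Player I's decision.
- L: BR = C, leader payoff 12.
- R: BR = D, leader payoff 13.
Among 12, 13, the best is 13 at R. Subgame-perfect outcome: (D, R) with payoffs (13, 13).

13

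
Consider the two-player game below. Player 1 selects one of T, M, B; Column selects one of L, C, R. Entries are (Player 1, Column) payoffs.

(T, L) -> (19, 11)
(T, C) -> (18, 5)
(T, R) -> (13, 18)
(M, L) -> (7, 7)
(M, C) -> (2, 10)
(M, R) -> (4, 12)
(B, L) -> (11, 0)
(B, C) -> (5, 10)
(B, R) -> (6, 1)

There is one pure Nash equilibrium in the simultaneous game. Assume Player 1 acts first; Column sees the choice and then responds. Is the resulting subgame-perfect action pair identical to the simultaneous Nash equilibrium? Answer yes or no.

yes

Work backward from Column's decision.
- T → Column plays R (best of 11, 5, 18); Player 1 gets 13.
- M → Column plays R (best of 7, 10, 12); Player 1 gets 4.
- B → Column plays C (best of 0, 10, 1); Player 1 gets 5.
Among 13, 4, 5, the best is 13 at T. Subgame-perfect outcome: (T, R) with payoffs (13, 18).
For the simultaneous game, intersect best replies.
Player 1's best replies: L→T; C→T; R→T.
Column's best replies: T→R; M→R; B→C.
Only (T, R) has each player best-responding; Nash payoffs (13, 18).
Sequential outcome (T, R) coincides with the Nash profile (T, R).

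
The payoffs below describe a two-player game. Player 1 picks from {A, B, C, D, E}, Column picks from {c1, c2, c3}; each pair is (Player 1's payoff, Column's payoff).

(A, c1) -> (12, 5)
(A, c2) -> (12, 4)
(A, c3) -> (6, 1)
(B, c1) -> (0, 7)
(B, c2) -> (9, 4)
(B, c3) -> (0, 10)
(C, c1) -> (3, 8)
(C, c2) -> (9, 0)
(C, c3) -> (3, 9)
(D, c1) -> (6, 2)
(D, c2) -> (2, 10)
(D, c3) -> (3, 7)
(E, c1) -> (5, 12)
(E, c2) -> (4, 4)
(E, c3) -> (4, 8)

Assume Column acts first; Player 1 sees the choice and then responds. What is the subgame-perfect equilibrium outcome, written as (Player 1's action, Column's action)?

Backward induction with Column moving first.
- c1: BR = A, leader payoff 5.
- c2: BR = A, leader payoff 4.
- c3: BR = A, leader payoff 1.
Among 5, 4, 1, the best is 5 at c1. Subgame-perfect outcome: (A, c1) with payoffs (12, 5).

(A, c1)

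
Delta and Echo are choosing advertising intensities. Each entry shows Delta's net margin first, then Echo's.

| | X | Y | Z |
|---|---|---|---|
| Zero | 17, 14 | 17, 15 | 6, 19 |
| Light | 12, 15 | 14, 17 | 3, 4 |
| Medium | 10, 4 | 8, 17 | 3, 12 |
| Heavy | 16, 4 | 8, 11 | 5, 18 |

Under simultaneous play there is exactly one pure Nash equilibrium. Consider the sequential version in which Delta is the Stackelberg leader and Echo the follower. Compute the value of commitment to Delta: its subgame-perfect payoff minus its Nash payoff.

8

Work backward from Echo's decision.
- Zero → Echo plays Z (best of 14, 15, 19); Delta gets 6.
- Light → Echo plays Y (best of 15, 17, 4); Delta gets 14.
- Medium → Echo plays Y (best of 4, 17, 12); Delta gets 8.
- Heavy → Echo plays Z (best of 4, 11, 18); Delta gets 5.
Among 6, 14, 8, 5, the best is 14 at Light. Subgame-perfect outcome: (Light, Y) with payoffs (14, 17).
For the simultaneous game, intersect best replies.
Delta's best replies: X→Zero; Y→Zero; Z→Zero.
Echo's best replies: Zero→Z; Light→Y; Medium→Y; Heavy→Z.
The unique mutual best reply is (Zero, Z), giving (6, 19).
Delta's commitment gain: 14 − 6 = 8.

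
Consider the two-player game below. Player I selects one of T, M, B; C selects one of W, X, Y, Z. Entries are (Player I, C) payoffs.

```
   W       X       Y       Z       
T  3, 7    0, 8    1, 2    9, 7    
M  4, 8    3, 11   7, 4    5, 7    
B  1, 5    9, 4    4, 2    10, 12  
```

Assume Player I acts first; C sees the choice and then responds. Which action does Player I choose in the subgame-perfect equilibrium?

C best-responds to each possible Player I move:
- T: BR = X, leader payoff 0.
- M: BR = X, leader payoff 3.
- B: BR = Z, leader payoff 10.
Among 0, 3, 10, the best is 10 at B. Subgame-perfect outcome: (B, Z) with payoffs (10, 12).

B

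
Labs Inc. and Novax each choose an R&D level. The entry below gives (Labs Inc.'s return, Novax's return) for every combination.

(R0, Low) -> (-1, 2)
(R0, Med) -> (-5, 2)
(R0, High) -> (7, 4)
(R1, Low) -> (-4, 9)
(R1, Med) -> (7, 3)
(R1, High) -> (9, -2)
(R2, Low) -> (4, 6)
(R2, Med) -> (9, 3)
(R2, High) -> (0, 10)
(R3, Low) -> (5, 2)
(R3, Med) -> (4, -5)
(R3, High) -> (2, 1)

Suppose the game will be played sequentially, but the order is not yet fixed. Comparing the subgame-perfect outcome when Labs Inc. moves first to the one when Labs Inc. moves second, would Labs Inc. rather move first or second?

If Labs Inc. leads: Novax's best replies are R0→High, R1→Low, R2→High, R3→Low; Labs Inc.'s induced payoffs 7, -4, 0, 5; outcome (R0, High), payoffs (7, 4).
If Novax leads: Labs Inc.'s best replies are Low→R3, Med→R2, High→R1; Novax's induced payoffs 2, 3, -2; outcome (R2, Med), payoffs (9, 3).
Labs Inc. gets 7 moving first and 9 moving second, so Labs Inc. prefers to move second.

second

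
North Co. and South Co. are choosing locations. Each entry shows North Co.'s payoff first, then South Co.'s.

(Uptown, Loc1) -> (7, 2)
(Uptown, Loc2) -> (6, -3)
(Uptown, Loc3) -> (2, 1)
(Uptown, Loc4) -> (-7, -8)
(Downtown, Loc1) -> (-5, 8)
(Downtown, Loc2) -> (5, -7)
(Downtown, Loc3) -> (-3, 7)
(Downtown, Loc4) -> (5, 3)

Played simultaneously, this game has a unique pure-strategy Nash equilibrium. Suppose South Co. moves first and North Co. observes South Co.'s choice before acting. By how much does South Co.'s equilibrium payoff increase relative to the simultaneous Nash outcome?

Backward induction with South Co. moving first.
- Loc1: BR = Uptown, leader payoff 2.
- Loc2: BR = Uptown, leader payoff -3.
- Loc3: BR = Uptown, leader payoff 1.
- Loc4: BR = Downtown, leader payoff 3.
Maximizing over 2, -3, 1, 3, South Co. chooses Loc4. Subgame-perfect outcome: (Downtown, Loc4) with payoffs (5, 3).
For the simultaneous game, intersect best replies.
North Co.'s best replies: Loc1→Uptown; Loc2→Uptown; Loc3→Uptown; Loc4→Downtown.
South Co.'s best replies: Uptown→Loc1; Downtown→Loc1.
Only (Uptown, Loc1) has each player best-responding; Nash payoffs (7, 2).
South Co.'s commitment gain: 3 − 2 = 1.

1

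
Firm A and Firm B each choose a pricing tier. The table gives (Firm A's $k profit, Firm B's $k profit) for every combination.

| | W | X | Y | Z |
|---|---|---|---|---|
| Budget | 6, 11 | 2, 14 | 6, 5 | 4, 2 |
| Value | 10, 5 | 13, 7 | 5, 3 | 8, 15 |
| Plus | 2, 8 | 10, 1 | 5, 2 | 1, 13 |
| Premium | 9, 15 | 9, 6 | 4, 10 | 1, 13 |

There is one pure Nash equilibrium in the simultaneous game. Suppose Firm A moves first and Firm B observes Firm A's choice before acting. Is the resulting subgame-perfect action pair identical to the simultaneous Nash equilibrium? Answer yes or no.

Firm B best-responds to each possible Firm A move:
- Budget: Firm B compares 11, 14, 5, 2 and picks X; Firm A would get 2.
- Value: Firm B compares 5, 7, 3, 15 and picks Z; Firm A would get 8.
- Plus: Firm B compares 8, 1, 2, 13 and picks Z; Firm A would get 1.
- Premium: Firm B compares 15, 6, 10, 13 and picks W; Firm A would get 9.
Among 2, 8, 1, 9, the best is 9 at Premium. Subgame-perfect outcome: (Premium, W) with payoffs (9, 15).
For the simultaneous game, intersect best replies.
Firm A's best replies: W→Value; X→Value; Y→Budget; Z→Value.
Firm B's best replies: Budget→X; Value→Z; Plus→Z; Premium→W.
The unique mutual best reply is (Value, Z), giving (8, 15).
Sequential outcome (Premium, W) differs from the Nash profile (Value, Z).

no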